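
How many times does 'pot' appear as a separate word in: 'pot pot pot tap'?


Scanning each word for exact match 'pot':
  Word 1: 'pot' -> MATCH
  Word 2: 'pot' -> MATCH
  Word 3: 'pot' -> MATCH
  Word 4: 'tap' -> no
Total matches: 3

3


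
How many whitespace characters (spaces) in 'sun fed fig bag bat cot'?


\s matches whitespace characters (spaces, tabs, etc.).
Text: 'sun fed fig bag bat cot'
This text has 6 words separated by spaces.
Number of spaces = number of words - 1 = 6 - 1 = 5

5


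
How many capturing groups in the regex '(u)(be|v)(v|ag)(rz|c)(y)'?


To count capturing groups, count each '(' that starts a group.
Pattern: '(u)(be|v)(v|ag)(rz|c)(y)'
Walking through the pattern:
  Position 0: '(' -> group #1
  Position 3: '(' -> group #2
  Position 9: '(' -> group #3
  Position 15: '(' -> group #4
  Position 21: '(' -> group #5
Total capturing groups: 5

5


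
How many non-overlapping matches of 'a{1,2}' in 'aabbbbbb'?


Pattern 'a{1,2}' matches between 1 and 2 consecutive a's (greedy).
String: 'aabbbbbb'
Finding runs of a's and applying greedy matching:
  Run at pos 0: 'aa' (length 2)
Matches: ['aa']
Count: 1

1


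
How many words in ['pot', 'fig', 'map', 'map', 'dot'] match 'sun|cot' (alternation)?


Alternation 'sun|cot' matches either 'sun' or 'cot'.
Checking each word:
  'pot' -> no
  'fig' -> no
  'map' -> no
  'map' -> no
  'dot' -> no
Matches: []
Count: 0

0


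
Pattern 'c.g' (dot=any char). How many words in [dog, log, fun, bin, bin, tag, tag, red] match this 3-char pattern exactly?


Pattern 'c.g' means: starts with 'c', any single char, ends with 'g'.
Checking each word (must be exactly 3 chars):
  'dog' (len=3): no
  'log' (len=3): no
  'fun' (len=3): no
  'bin' (len=3): no
  'bin' (len=3): no
  'tag' (len=3): no
  'tag' (len=3): no
  'red' (len=3): no
Matching words: []
Total: 0

0


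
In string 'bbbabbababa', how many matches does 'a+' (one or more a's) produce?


Pattern 'a+' matches one or more consecutive a's.
String: 'bbbabbababa'
Scanning for runs of a:
  Match 1: 'a' (length 1)
  Match 2: 'a' (length 1)
  Match 3: 'a' (length 1)
  Match 4: 'a' (length 1)
Total matches: 4

4


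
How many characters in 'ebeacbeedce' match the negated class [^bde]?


Negated class [^bde] matches any char NOT in {b, d, e}
Scanning 'ebeacbeedce':
  pos 0: 'e' -> no (excluded)
  pos 1: 'b' -> no (excluded)
  pos 2: 'e' -> no (excluded)
  pos 3: 'a' -> MATCH
  pos 4: 'c' -> MATCH
  pos 5: 'b' -> no (excluded)
  pos 6: 'e' -> no (excluded)
  pos 7: 'e' -> no (excluded)
  pos 8: 'd' -> no (excluded)
  pos 9: 'c' -> MATCH
  pos 10: 'e' -> no (excluded)
Total matches: 3

3


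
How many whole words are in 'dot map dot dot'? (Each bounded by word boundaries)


Word boundaries (\b) mark the start/end of each word.
Text: 'dot map dot dot'
Splitting by whitespace:
  Word 1: 'dot'
  Word 2: 'map'
  Word 3: 'dot'
  Word 4: 'dot'
Total whole words: 4

4


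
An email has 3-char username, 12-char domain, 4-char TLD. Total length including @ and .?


An email address has format: username@domain.tld
Username length: 3
'@' character: 1
Domain length: 12
'.' character: 1
TLD length: 4
Total = 3 + 1 + 12 + 1 + 4 = 21

21


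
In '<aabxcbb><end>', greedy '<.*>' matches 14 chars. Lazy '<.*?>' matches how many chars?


Greedy '<.*>' tries to match as MUCH as possible.
Lazy '<.*?>' tries to match as LITTLE as possible.

String: '<aabxcbb><end>'
Greedy '<.*>' starts at first '<' and extends to the LAST '>': '<aabxcbb><end>' (14 chars)
Lazy '<.*?>' starts at first '<' and stops at the FIRST '>': '<aabxcbb>' (9 chars)

9


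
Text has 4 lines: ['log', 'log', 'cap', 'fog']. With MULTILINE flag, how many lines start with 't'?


With MULTILINE flag, ^ matches the start of each line.
Lines: ['log', 'log', 'cap', 'fog']
Checking which lines start with 't':
  Line 1: 'log' -> no
  Line 2: 'log' -> no
  Line 3: 'cap' -> no
  Line 4: 'fog' -> no
Matching lines: []
Count: 0

0


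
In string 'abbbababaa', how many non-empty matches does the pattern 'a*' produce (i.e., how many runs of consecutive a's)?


Pattern 'a*' matches zero or more a's. We want non-empty runs of consecutive a's.
String: 'abbbababaa'
Walking through the string to find runs of a's:
  Run 1: positions 0-0 -> 'a'
  Run 2: positions 4-4 -> 'a'
  Run 3: positions 6-6 -> 'a'
  Run 4: positions 8-9 -> 'aa'
Non-empty runs found: ['a', 'a', 'a', 'aa']
Count: 4

4


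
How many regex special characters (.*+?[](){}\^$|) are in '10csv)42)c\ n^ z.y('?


Regex special characters are: . * + ? [ ] ( ) { } \ ^ $ |
Scanning '10csv)42)c\ n^ z.y(':
  pos 5: ')' -> SPECIAL
  pos 8: ')' -> SPECIAL
  pos 10: '\' -> SPECIAL
  pos 13: '^' -> SPECIAL
  pos 16: '.' -> SPECIAL
  pos 18: '(' -> SPECIAL
Special chars found: [')', ')', '\\', '^', '.', '(']
Total: 6

6


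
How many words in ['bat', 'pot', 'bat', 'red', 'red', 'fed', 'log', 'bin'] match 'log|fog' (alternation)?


Alternation 'log|fog' matches either 'log' or 'fog'.
Checking each word:
  'bat' -> no
  'pot' -> no
  'bat' -> no
  'red' -> no
  'red' -> no
  'fed' -> no
  'log' -> MATCH
  'bin' -> no
Matches: ['log']
Count: 1

1


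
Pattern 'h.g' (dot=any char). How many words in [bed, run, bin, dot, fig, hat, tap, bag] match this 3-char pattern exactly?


Pattern 'h.g' means: starts with 'h', any single char, ends with 'g'.
Checking each word (must be exactly 3 chars):
  'bed' (len=3): no
  'run' (len=3): no
  'bin' (len=3): no
  'dot' (len=3): no
  'fig' (len=3): no
  'hat' (len=3): no
  'tap' (len=3): no
  'bag' (len=3): no
Matching words: []
Total: 0

0


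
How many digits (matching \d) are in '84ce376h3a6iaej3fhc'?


\d matches any digit 0-9.
Scanning '84ce376h3a6iaej3fhc':
  pos 0: '8' -> DIGIT
  pos 1: '4' -> DIGIT
  pos 4: '3' -> DIGIT
  pos 5: '7' -> DIGIT
  pos 6: '6' -> DIGIT
  pos 8: '3' -> DIGIT
  pos 10: '6' -> DIGIT
  pos 15: '3' -> DIGIT
Digits found: ['8', '4', '3', '7', '6', '3', '6', '3']
Total: 8

8


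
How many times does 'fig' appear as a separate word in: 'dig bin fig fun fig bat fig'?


Scanning each word for exact match 'fig':
  Word 1: 'dig' -> no
  Word 2: 'bin' -> no
  Word 3: 'fig' -> MATCH
  Word 4: 'fun' -> no
  Word 5: 'fig' -> MATCH
  Word 6: 'bat' -> no
  Word 7: 'fig' -> MATCH
Total matches: 3

3


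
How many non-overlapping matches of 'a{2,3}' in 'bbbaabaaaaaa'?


Pattern 'a{2,3}' matches between 2 and 3 consecutive a's (greedy).
String: 'bbbaabaaaaaa'
Finding runs of a's and applying greedy matching:
  Run at pos 3: 'aa' (length 2)
  Run at pos 6: 'aaaaaa' (length 6)
Matches: ['aa', 'aaa', 'aaa']
Count: 3

3


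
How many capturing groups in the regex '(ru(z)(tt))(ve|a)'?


To count capturing groups, count each '(' that starts a group.
Pattern: '(ru(z)(tt))(ve|a)'
Walking through the pattern:
  Position 0: '(' -> group #1
  Position 3: '(' -> group #2
  Position 6: '(' -> group #3
  Position 11: '(' -> group #4
Total capturing groups: 4

4


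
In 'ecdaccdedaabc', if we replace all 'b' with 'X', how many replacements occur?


re.sub('b', 'X', text) replaces every occurrence of 'b' with 'X'.
Text: 'ecdaccdedaabc'
Scanning for 'b':
  pos 11: 'b' -> replacement #1
Total replacements: 1

1


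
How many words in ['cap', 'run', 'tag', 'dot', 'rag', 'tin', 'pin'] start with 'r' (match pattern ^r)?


Pattern ^r anchors to start of word. Check which words begin with 'r':
  'cap' -> no
  'run' -> MATCH (starts with 'r')
  'tag' -> no
  'dot' -> no
  'rag' -> MATCH (starts with 'r')
  'tin' -> no
  'pin' -> no
Matching words: ['run', 'rag']
Count: 2

2


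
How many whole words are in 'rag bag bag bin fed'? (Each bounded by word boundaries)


Word boundaries (\b) mark the start/end of each word.
Text: 'rag bag bag bin fed'
Splitting by whitespace:
  Word 1: 'rag'
  Word 2: 'bag'
  Word 3: 'bag'
  Word 4: 'bin'
  Word 5: 'fed'
Total whole words: 5

5


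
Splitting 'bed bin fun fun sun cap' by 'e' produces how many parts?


Splitting by 'e' breaks the string at each occurrence of the separator.
Text: 'bed bin fun fun sun cap'
Parts after split:
  Part 1: 'b'
  Part 2: 'd bin fun fun sun cap'
Total parts: 2

2


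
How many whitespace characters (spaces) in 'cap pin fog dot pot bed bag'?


\s matches whitespace characters (spaces, tabs, etc.).
Text: 'cap pin fog dot pot bed bag'
This text has 7 words separated by spaces.
Number of spaces = number of words - 1 = 7 - 1 = 6

6


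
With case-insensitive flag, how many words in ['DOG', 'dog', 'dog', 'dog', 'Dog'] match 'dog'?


Case-insensitive matching: compare each word's lowercase form to 'dog'.
  'DOG' -> lower='dog' -> MATCH
  'dog' -> lower='dog' -> MATCH
  'dog' -> lower='dog' -> MATCH
  'dog' -> lower='dog' -> MATCH
  'Dog' -> lower='dog' -> MATCH
Matches: ['DOG', 'dog', 'dog', 'dog', 'Dog']
Count: 5

5


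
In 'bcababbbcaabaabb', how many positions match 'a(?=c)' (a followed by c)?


Lookahead 'a(?=c)' matches 'a' only when followed by 'c'.
String: 'bcababbbcaabaabb'
Checking each position where char is 'a':
  pos 2: 'a' -> no (next='b')
  pos 4: 'a' -> no (next='b')
  pos 9: 'a' -> no (next='a')
  pos 10: 'a' -> no (next='b')
  pos 12: 'a' -> no (next='a')
  pos 13: 'a' -> no (next='b')
Matching positions: []
Count: 0

0


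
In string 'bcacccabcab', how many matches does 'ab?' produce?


Pattern 'ab?' matches 'a' optionally followed by 'b'.
String: 'bcacccabcab'
Scanning left to right for 'a' then checking next char:
  Match 1: 'a' (a not followed by b)
  Match 2: 'ab' (a followed by b)
  Match 3: 'ab' (a followed by b)
Total matches: 3

3


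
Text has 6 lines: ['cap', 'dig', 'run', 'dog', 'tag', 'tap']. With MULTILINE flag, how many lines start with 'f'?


With MULTILINE flag, ^ matches the start of each line.
Lines: ['cap', 'dig', 'run', 'dog', 'tag', 'tap']
Checking which lines start with 'f':
  Line 1: 'cap' -> no
  Line 2: 'dig' -> no
  Line 3: 'run' -> no
  Line 4: 'dog' -> no
  Line 5: 'tag' -> no
  Line 6: 'tap' -> no
Matching lines: []
Count: 0

0


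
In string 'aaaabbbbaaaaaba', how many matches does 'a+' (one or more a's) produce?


Pattern 'a+' matches one or more consecutive a's.
String: 'aaaabbbbaaaaaba'
Scanning for runs of a:
  Match 1: 'aaaa' (length 4)
  Match 2: 'aaaaa' (length 5)
  Match 3: 'a' (length 1)
Total matches: 3

3


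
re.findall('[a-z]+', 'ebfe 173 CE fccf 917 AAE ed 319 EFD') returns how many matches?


Pattern '[a-z]+' finds one or more lowercase letters.
Text: 'ebfe 173 CE fccf 917 AAE ed 319 EFD'
Scanning for matches:
  Match 1: 'ebfe'
  Match 2: 'fccf'
  Match 3: 'ed'
Total matches: 3

3


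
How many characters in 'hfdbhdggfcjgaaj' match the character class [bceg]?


Character class [bceg] matches any of: {b, c, e, g}
Scanning string 'hfdbhdggfcjgaaj' character by character:
  pos 0: 'h' -> no
  pos 1: 'f' -> no
  pos 2: 'd' -> no
  pos 3: 'b' -> MATCH
  pos 4: 'h' -> no
  pos 5: 'd' -> no
  pos 6: 'g' -> MATCH
  pos 7: 'g' -> MATCH
  pos 8: 'f' -> no
  pos 9: 'c' -> MATCH
  pos 10: 'j' -> no
  pos 11: 'g' -> MATCH
  pos 12: 'a' -> no
  pos 13: 'a' -> no
  pos 14: 'j' -> no
Total matches: 5

5


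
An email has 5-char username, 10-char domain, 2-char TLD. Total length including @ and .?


An email address has format: username@domain.tld
Username length: 5
'@' character: 1
Domain length: 10
'.' character: 1
TLD length: 2
Total = 5 + 1 + 10 + 1 + 2 = 19

19


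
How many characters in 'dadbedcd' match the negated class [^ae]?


Negated class [^ae] matches any char NOT in {a, e}
Scanning 'dadbedcd':
  pos 0: 'd' -> MATCH
  pos 1: 'a' -> no (excluded)
  pos 2: 'd' -> MATCH
  pos 3: 'b' -> MATCH
  pos 4: 'e' -> no (excluded)
  pos 5: 'd' -> MATCH
  pos 6: 'c' -> MATCH
  pos 7: 'd' -> MATCH
Total matches: 6

6


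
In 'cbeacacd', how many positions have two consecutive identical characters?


Looking for consecutive identical characters in 'cbeacacd':
  pos 0-1: 'c' vs 'b' -> different
  pos 1-2: 'b' vs 'e' -> different
  pos 2-3: 'e' vs 'a' -> different
  pos 3-4: 'a' vs 'c' -> different
  pos 4-5: 'c' vs 'a' -> different
  pos 5-6: 'a' vs 'c' -> different
  pos 6-7: 'c' vs 'd' -> different
Consecutive identical pairs: []
Count: 0

0


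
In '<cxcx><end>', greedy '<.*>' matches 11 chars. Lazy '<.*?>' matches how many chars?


Greedy '<.*>' tries to match as MUCH as possible.
Lazy '<.*?>' tries to match as LITTLE as possible.

String: '<cxcx><end>'
Greedy '<.*>' starts at first '<' and extends to the LAST '>': '<cxcx><end>' (11 chars)
Lazy '<.*?>' starts at first '<' and stops at the FIRST '>': '<cxcx>' (6 chars)

6


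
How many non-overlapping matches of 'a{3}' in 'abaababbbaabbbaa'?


Pattern 'a{3}' matches exactly 3 consecutive a's (greedy, non-overlapping).
String: 'abaababbbaabbbaa'
Scanning for runs of a's:
  Run at pos 0: 'a' (length 1) -> 0 match(es)
  Run at pos 2: 'aa' (length 2) -> 0 match(es)
  Run at pos 5: 'a' (length 1) -> 0 match(es)
  Run at pos 9: 'aa' (length 2) -> 0 match(es)
  Run at pos 14: 'aa' (length 2) -> 0 match(es)
Matches found: []
Total: 0

0


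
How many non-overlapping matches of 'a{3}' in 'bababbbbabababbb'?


Pattern 'a{3}' matches exactly 3 consecutive a's (greedy, non-overlapping).
String: 'bababbbbabababbb'
Scanning for runs of a's:
  Run at pos 1: 'a' (length 1) -> 0 match(es)
  Run at pos 3: 'a' (length 1) -> 0 match(es)
  Run at pos 8: 'a' (length 1) -> 0 match(es)
  Run at pos 10: 'a' (length 1) -> 0 match(es)
  Run at pos 12: 'a' (length 1) -> 0 match(es)
Matches found: []
Total: 0

0


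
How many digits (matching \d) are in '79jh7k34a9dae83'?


\d matches any digit 0-9.
Scanning '79jh7k34a9dae83':
  pos 0: '7' -> DIGIT
  pos 1: '9' -> DIGIT
  pos 4: '7' -> DIGIT
  pos 6: '3' -> DIGIT
  pos 7: '4' -> DIGIT
  pos 9: '9' -> DIGIT
  pos 13: '8' -> DIGIT
  pos 14: '3' -> DIGIT
Digits found: ['7', '9', '7', '3', '4', '9', '8', '3']
Total: 8

8


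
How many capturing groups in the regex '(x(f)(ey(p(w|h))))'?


To count capturing groups, count each '(' that starts a group.
Pattern: '(x(f)(ey(p(w|h))))'
Walking through the pattern:
  Position 0: '(' -> group #1
  Position 2: '(' -> group #2
  Position 5: '(' -> group #3
  Position 8: '(' -> group #4
  Position 10: '(' -> group #5
Total capturing groups: 5

5


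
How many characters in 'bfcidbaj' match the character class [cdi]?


Character class [cdi] matches any of: {c, d, i}
Scanning string 'bfcidbaj' character by character:
  pos 0: 'b' -> no
  pos 1: 'f' -> no
  pos 2: 'c' -> MATCH
  pos 3: 'i' -> MATCH
  pos 4: 'd' -> MATCH
  pos 5: 'b' -> no
  pos 6: 'a' -> no
  pos 7: 'j' -> no
Total matches: 3

3


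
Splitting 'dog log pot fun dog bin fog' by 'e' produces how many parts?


Splitting by 'e' breaks the string at each occurrence of the separator.
Text: 'dog log pot fun dog bin fog'
Parts after split:
  Part 1: 'dog log pot fun dog bin fog'
Total parts: 1

1


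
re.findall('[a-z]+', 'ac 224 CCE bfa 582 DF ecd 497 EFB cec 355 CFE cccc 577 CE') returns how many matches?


Pattern '[a-z]+' finds one or more lowercase letters.
Text: 'ac 224 CCE bfa 582 DF ecd 497 EFB cec 355 CFE cccc 577 CE'
Scanning for matches:
  Match 1: 'ac'
  Match 2: 'bfa'
  Match 3: 'ecd'
  Match 4: 'cec'
  Match 5: 'cccc'
Total matches: 5

5


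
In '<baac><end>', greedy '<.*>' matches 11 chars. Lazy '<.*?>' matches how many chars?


Greedy '<.*>' tries to match as MUCH as possible.
Lazy '<.*?>' tries to match as LITTLE as possible.

String: '<baac><end>'
Greedy '<.*>' starts at first '<' and extends to the LAST '>': '<baac><end>' (11 chars)
Lazy '<.*?>' starts at first '<' and stops at the FIRST '>': '<baac>' (6 chars)

6


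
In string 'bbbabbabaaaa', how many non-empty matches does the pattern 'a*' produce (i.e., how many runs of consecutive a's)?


Pattern 'a*' matches zero or more a's. We want non-empty runs of consecutive a's.
String: 'bbbabbabaaaa'
Walking through the string to find runs of a's:
  Run 1: positions 3-3 -> 'a'
  Run 2: positions 6-6 -> 'a'
  Run 3: positions 8-11 -> 'aaaa'
Non-empty runs found: ['a', 'a', 'aaaa']
Count: 3

3


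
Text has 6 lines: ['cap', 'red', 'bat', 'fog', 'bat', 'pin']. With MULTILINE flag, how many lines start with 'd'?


With MULTILINE flag, ^ matches the start of each line.
Lines: ['cap', 'red', 'bat', 'fog', 'bat', 'pin']
Checking which lines start with 'd':
  Line 1: 'cap' -> no
  Line 2: 'red' -> no
  Line 3: 'bat' -> no
  Line 4: 'fog' -> no
  Line 5: 'bat' -> no
  Line 6: 'pin' -> no
Matching lines: []
Count: 0

0


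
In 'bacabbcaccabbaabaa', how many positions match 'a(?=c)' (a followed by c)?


Lookahead 'a(?=c)' matches 'a' only when followed by 'c'.
String: 'bacabbcaccabbaabaa'
Checking each position where char is 'a':
  pos 1: 'a' -> MATCH (next='c')
  pos 3: 'a' -> no (next='b')
  pos 7: 'a' -> MATCH (next='c')
  pos 10: 'a' -> no (next='b')
  pos 13: 'a' -> no (next='a')
  pos 14: 'a' -> no (next='b')
  pos 16: 'a' -> no (next='a')
Matching positions: [1, 7]
Count: 2

2


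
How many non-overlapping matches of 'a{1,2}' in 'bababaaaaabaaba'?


Pattern 'a{1,2}' matches between 1 and 2 consecutive a's (greedy).
String: 'bababaaaaabaaba'
Finding runs of a's and applying greedy matching:
  Run at pos 1: 'a' (length 1)
  Run at pos 3: 'a' (length 1)
  Run at pos 5: 'aaaaa' (length 5)
  Run at pos 11: 'aa' (length 2)
  Run at pos 14: 'a' (length 1)
Matches: ['a', 'a', 'aa', 'aa', 'a', 'aa', 'a']
Count: 7

7


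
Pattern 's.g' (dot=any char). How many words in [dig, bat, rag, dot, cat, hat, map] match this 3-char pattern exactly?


Pattern 's.g' means: starts with 's', any single char, ends with 'g'.
Checking each word (must be exactly 3 chars):
  'dig' (len=3): no
  'bat' (len=3): no
  'rag' (len=3): no
  'dot' (len=3): no
  'cat' (len=3): no
  'hat' (len=3): no
  'map' (len=3): no
Matching words: []
Total: 0

0


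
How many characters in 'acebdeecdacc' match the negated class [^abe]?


Negated class [^abe] matches any char NOT in {a, b, e}
Scanning 'acebdeecdacc':
  pos 0: 'a' -> no (excluded)
  pos 1: 'c' -> MATCH
  pos 2: 'e' -> no (excluded)
  pos 3: 'b' -> no (excluded)
  pos 4: 'd' -> MATCH
  pos 5: 'e' -> no (excluded)
  pos 6: 'e' -> no (excluded)
  pos 7: 'c' -> MATCH
  pos 8: 'd' -> MATCH
  pos 9: 'a' -> no (excluded)
  pos 10: 'c' -> MATCH
  pos 11: 'c' -> MATCH
Total matches: 6

6


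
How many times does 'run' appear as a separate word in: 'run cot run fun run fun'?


Scanning each word for exact match 'run':
  Word 1: 'run' -> MATCH
  Word 2: 'cot' -> no
  Word 3: 'run' -> MATCH
  Word 4: 'fun' -> no
  Word 5: 'run' -> MATCH
  Word 6: 'fun' -> no
Total matches: 3

3


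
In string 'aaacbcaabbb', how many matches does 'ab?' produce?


Pattern 'ab?' matches 'a' optionally followed by 'b'.
String: 'aaacbcaabbb'
Scanning left to right for 'a' then checking next char:
  Match 1: 'a' (a not followed by b)
  Match 2: 'a' (a not followed by b)
  Match 3: 'a' (a not followed by b)
  Match 4: 'a' (a not followed by b)
  Match 5: 'ab' (a followed by b)
Total matches: 5

5


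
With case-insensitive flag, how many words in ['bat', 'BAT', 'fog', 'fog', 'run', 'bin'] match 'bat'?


Case-insensitive matching: compare each word's lowercase form to 'bat'.
  'bat' -> lower='bat' -> MATCH
  'BAT' -> lower='bat' -> MATCH
  'fog' -> lower='fog' -> no
  'fog' -> lower='fog' -> no
  'run' -> lower='run' -> no
  'bin' -> lower='bin' -> no
Matches: ['bat', 'BAT']
Count: 2

2


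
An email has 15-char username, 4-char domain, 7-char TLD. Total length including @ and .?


An email address has format: username@domain.tld
Username length: 15
'@' character: 1
Domain length: 4
'.' character: 1
TLD length: 7
Total = 15 + 1 + 4 + 1 + 7 = 28

28


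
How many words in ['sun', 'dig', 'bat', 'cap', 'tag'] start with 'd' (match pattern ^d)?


Pattern ^d anchors to start of word. Check which words begin with 'd':
  'sun' -> no
  'dig' -> MATCH (starts with 'd')
  'bat' -> no
  'cap' -> no
  'tag' -> no
Matching words: ['dig']
Count: 1

1


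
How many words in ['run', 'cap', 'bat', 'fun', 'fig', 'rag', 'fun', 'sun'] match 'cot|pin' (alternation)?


Alternation 'cot|pin' matches either 'cot' or 'pin'.
Checking each word:
  'run' -> no
  'cap' -> no
  'bat' -> no
  'fun' -> no
  'fig' -> no
  'rag' -> no
  'fun' -> no
  'sun' -> no
Matches: []
Count: 0

0


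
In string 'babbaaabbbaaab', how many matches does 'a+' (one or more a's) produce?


Pattern 'a+' matches one or more consecutive a's.
String: 'babbaaabbbaaab'
Scanning for runs of a:
  Match 1: 'a' (length 1)
  Match 2: 'aaa' (length 3)
  Match 3: 'aaa' (length 3)
Total matches: 3

3


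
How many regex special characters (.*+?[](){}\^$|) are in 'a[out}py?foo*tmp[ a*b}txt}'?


Regex special characters are: . * + ? [ ] ( ) { } \ ^ $ |
Scanning 'a[out}py?foo*tmp[ a*b}txt}':
  pos 1: '[' -> SPECIAL
  pos 5: '}' -> SPECIAL
  pos 8: '?' -> SPECIAL
  pos 12: '*' -> SPECIAL
  pos 16: '[' -> SPECIAL
  pos 19: '*' -> SPECIAL
  pos 21: '}' -> SPECIAL
  pos 25: '}' -> SPECIAL
Special chars found: ['[', '}', '?', '*', '[', '*', '}', '}']
Total: 8

8


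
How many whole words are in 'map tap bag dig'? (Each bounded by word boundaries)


Word boundaries (\b) mark the start/end of each word.
Text: 'map tap bag dig'
Splitting by whitespace:
  Word 1: 'map'
  Word 2: 'tap'
  Word 3: 'bag'
  Word 4: 'dig'
Total whole words: 4

4


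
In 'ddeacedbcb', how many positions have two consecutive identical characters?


Looking for consecutive identical characters in 'ddeacedbcb':
  pos 0-1: 'd' vs 'd' -> MATCH ('dd')
  pos 1-2: 'd' vs 'e' -> different
  pos 2-3: 'e' vs 'a' -> different
  pos 3-4: 'a' vs 'c' -> different
  pos 4-5: 'c' vs 'e' -> different
  pos 5-6: 'e' vs 'd' -> different
  pos 6-7: 'd' vs 'b' -> different
  pos 7-8: 'b' vs 'c' -> different
  pos 8-9: 'c' vs 'b' -> different
Consecutive identical pairs: ['dd']
Count: 1

1


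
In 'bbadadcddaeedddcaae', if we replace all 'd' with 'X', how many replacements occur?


re.sub('d', 'X', text) replaces every occurrence of 'd' with 'X'.
Text: 'bbadadcddaeedddcaae'
Scanning for 'd':
  pos 3: 'd' -> replacement #1
  pos 5: 'd' -> replacement #2
  pos 7: 'd' -> replacement #3
  pos 8: 'd' -> replacement #4
  pos 12: 'd' -> replacement #5
  pos 13: 'd' -> replacement #6
  pos 14: 'd' -> replacement #7
Total replacements: 7

7


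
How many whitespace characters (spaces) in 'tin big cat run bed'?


\s matches whitespace characters (spaces, tabs, etc.).
Text: 'tin big cat run bed'
This text has 5 words separated by spaces.
Number of spaces = number of words - 1 = 5 - 1 = 4

4


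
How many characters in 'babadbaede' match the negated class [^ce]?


Negated class [^ce] matches any char NOT in {c, e}
Scanning 'babadbaede':
  pos 0: 'b' -> MATCH
  pos 1: 'a' -> MATCH
  pos 2: 'b' -> MATCH
  pos 3: 'a' -> MATCH
  pos 4: 'd' -> MATCH
  pos 5: 'b' -> MATCH
  pos 6: 'a' -> MATCH
  pos 7: 'e' -> no (excluded)
  pos 8: 'd' -> MATCH
  pos 9: 'e' -> no (excluded)
Total matches: 8

8


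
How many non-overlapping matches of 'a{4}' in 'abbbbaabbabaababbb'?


Pattern 'a{4}' matches exactly 4 consecutive a's (greedy, non-overlapping).
String: 'abbbbaabbabaababbb'
Scanning for runs of a's:
  Run at pos 0: 'a' (length 1) -> 0 match(es)
  Run at pos 5: 'aa' (length 2) -> 0 match(es)
  Run at pos 9: 'a' (length 1) -> 0 match(es)
  Run at pos 11: 'aa' (length 2) -> 0 match(es)
  Run at pos 14: 'a' (length 1) -> 0 match(es)
Matches found: []
Total: 0

0


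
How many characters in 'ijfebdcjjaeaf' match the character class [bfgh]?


Character class [bfgh] matches any of: {b, f, g, h}
Scanning string 'ijfebdcjjaeaf' character by character:
  pos 0: 'i' -> no
  pos 1: 'j' -> no
  pos 2: 'f' -> MATCH
  pos 3: 'e' -> no
  pos 4: 'b' -> MATCH
  pos 5: 'd' -> no
  pos 6: 'c' -> no
  pos 7: 'j' -> no
  pos 8: 'j' -> no
  pos 9: 'a' -> no
  pos 10: 'e' -> no
  pos 11: 'a' -> no
  pos 12: 'f' -> MATCH
Total matches: 3

3


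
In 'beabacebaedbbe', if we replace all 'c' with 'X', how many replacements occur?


re.sub('c', 'X', text) replaces every occurrence of 'c' with 'X'.
Text: 'beabacebaedbbe'
Scanning for 'c':
  pos 5: 'c' -> replacement #1
Total replacements: 1

1


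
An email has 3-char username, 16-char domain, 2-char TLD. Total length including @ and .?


An email address has format: username@domain.tld
Username length: 3
'@' character: 1
Domain length: 16
'.' character: 1
TLD length: 2
Total = 3 + 1 + 16 + 1 + 2 = 23

23


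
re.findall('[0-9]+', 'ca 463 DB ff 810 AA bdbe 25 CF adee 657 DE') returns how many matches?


Pattern '[0-9]+' finds one or more digits.
Text: 'ca 463 DB ff 810 AA bdbe 25 CF adee 657 DE'
Scanning for matches:
  Match 1: '463'
  Match 2: '810'
  Match 3: '25'
  Match 4: '657'
Total matches: 4

4


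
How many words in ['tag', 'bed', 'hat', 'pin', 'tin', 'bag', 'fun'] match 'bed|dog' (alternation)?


Alternation 'bed|dog' matches either 'bed' or 'dog'.
Checking each word:
  'tag' -> no
  'bed' -> MATCH
  'hat' -> no
  'pin' -> no
  'tin' -> no
  'bag' -> no
  'fun' -> no
Matches: ['bed']
Count: 1

1


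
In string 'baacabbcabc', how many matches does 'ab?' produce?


Pattern 'ab?' matches 'a' optionally followed by 'b'.
String: 'baacabbcabc'
Scanning left to right for 'a' then checking next char:
  Match 1: 'a' (a not followed by b)
  Match 2: 'a' (a not followed by b)
  Match 3: 'ab' (a followed by b)
  Match 4: 'ab' (a followed by b)
Total matches: 4

4


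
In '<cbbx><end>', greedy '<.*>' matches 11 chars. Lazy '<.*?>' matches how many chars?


Greedy '<.*>' tries to match as MUCH as possible.
Lazy '<.*?>' tries to match as LITTLE as possible.

String: '<cbbx><end>'
Greedy '<.*>' starts at first '<' and extends to the LAST '>': '<cbbx><end>' (11 chars)
Lazy '<.*?>' starts at first '<' and stops at the FIRST '>': '<cbbx>' (6 chars)

6


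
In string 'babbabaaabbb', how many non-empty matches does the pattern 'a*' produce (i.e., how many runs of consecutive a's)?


Pattern 'a*' matches zero or more a's. We want non-empty runs of consecutive a's.
String: 'babbabaaabbb'
Walking through the string to find runs of a's:
  Run 1: positions 1-1 -> 'a'
  Run 2: positions 4-4 -> 'a'
  Run 3: positions 6-8 -> 'aaa'
Non-empty runs found: ['a', 'a', 'aaa']
Count: 3

3


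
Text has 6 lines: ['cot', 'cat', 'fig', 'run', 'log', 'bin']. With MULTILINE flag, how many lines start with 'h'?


With MULTILINE flag, ^ matches the start of each line.
Lines: ['cot', 'cat', 'fig', 'run', 'log', 'bin']
Checking which lines start with 'h':
  Line 1: 'cot' -> no
  Line 2: 'cat' -> no
  Line 3: 'fig' -> no
  Line 4: 'run' -> no
  Line 5: 'log' -> no
  Line 6: 'bin' -> no
Matching lines: []
Count: 0

0


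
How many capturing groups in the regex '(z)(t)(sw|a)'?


To count capturing groups, count each '(' that starts a group.
Pattern: '(z)(t)(sw|a)'
Walking through the pattern:
  Position 0: '(' -> group #1
  Position 3: '(' -> group #2
  Position 6: '(' -> group #3
Total capturing groups: 3

3


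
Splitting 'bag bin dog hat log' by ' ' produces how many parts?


Splitting by ' ' breaks the string at each occurrence of the separator.
Text: 'bag bin dog hat log'
Parts after split:
  Part 1: 'bag'
  Part 2: 'bin'
  Part 3: 'dog'
  Part 4: 'hat'
  Part 5: 'log'
Total parts: 5

5


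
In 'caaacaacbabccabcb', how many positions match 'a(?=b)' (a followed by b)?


Lookahead 'a(?=b)' matches 'a' only when followed by 'b'.
String: 'caaacaacbabccabcb'
Checking each position where char is 'a':
  pos 1: 'a' -> no (next='a')
  pos 2: 'a' -> no (next='a')
  pos 3: 'a' -> no (next='c')
  pos 5: 'a' -> no (next='a')
  pos 6: 'a' -> no (next='c')
  pos 9: 'a' -> MATCH (next='b')
  pos 13: 'a' -> MATCH (next='b')
Matching positions: [9, 13]
Count: 2

2


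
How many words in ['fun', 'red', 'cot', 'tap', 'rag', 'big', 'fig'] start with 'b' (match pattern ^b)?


Pattern ^b anchors to start of word. Check which words begin with 'b':
  'fun' -> no
  'red' -> no
  'cot' -> no
  'tap' -> no
  'rag' -> no
  'big' -> MATCH (starts with 'b')
  'fig' -> no
Matching words: ['big']
Count: 1

1


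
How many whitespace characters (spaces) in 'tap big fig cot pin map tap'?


\s matches whitespace characters (spaces, tabs, etc.).
Text: 'tap big fig cot pin map tap'
This text has 7 words separated by spaces.
Number of spaces = number of words - 1 = 7 - 1 = 6

6


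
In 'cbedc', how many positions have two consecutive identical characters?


Looking for consecutive identical characters in 'cbedc':
  pos 0-1: 'c' vs 'b' -> different
  pos 1-2: 'b' vs 'e' -> different
  pos 2-3: 'e' vs 'd' -> different
  pos 3-4: 'd' vs 'c' -> different
Consecutive identical pairs: []
Count: 0

0


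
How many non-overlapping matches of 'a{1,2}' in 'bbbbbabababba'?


Pattern 'a{1,2}' matches between 1 and 2 consecutive a's (greedy).
String: 'bbbbbabababba'
Finding runs of a's and applying greedy matching:
  Run at pos 5: 'a' (length 1)
  Run at pos 7: 'a' (length 1)
  Run at pos 9: 'a' (length 1)
  Run at pos 12: 'a' (length 1)
Matches: ['a', 'a', 'a', 'a']
Count: 4

4


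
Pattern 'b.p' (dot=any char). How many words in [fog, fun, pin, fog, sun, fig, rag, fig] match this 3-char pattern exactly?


Pattern 'b.p' means: starts with 'b', any single char, ends with 'p'.
Checking each word (must be exactly 3 chars):
  'fog' (len=3): no
  'fun' (len=3): no
  'pin' (len=3): no
  'fog' (len=3): no
  'sun' (len=3): no
  'fig' (len=3): no
  'rag' (len=3): no
  'fig' (len=3): no
Matching words: []
Total: 0

0


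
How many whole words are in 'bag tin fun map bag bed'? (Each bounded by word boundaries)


Word boundaries (\b) mark the start/end of each word.
Text: 'bag tin fun map bag bed'
Splitting by whitespace:
  Word 1: 'bag'
  Word 2: 'tin'
  Word 3: 'fun'
  Word 4: 'map'
  Word 5: 'bag'
  Word 6: 'bed'
Total whole words: 6

6


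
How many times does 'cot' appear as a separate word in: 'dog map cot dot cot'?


Scanning each word for exact match 'cot':
  Word 1: 'dog' -> no
  Word 2: 'map' -> no
  Word 3: 'cot' -> MATCH
  Word 4: 'dot' -> no
  Word 5: 'cot' -> MATCH
Total matches: 2

2


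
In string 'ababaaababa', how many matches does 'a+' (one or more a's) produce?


Pattern 'a+' matches one or more consecutive a's.
String: 'ababaaababa'
Scanning for runs of a:
  Match 1: 'a' (length 1)
  Match 2: 'a' (length 1)
  Match 3: 'aaa' (length 3)
  Match 4: 'a' (length 1)
  Match 5: 'a' (length 1)
Total matches: 5

5


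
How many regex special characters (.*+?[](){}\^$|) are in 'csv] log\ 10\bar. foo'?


Regex special characters are: . * + ? [ ] ( ) { } \ ^ $ |
Scanning 'csv] log\ 10\bar. foo':
  pos 3: ']' -> SPECIAL
  pos 8: '\' -> SPECIAL
  pos 12: '\' -> SPECIAL
  pos 16: '.' -> SPECIAL
Special chars found: [']', '\\', '\\', '.']
Total: 4

4


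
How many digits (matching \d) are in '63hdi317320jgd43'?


\d matches any digit 0-9.
Scanning '63hdi317320jgd43':
  pos 0: '6' -> DIGIT
  pos 1: '3' -> DIGIT
  pos 5: '3' -> DIGIT
  pos 6: '1' -> DIGIT
  pos 7: '7' -> DIGIT
  pos 8: '3' -> DIGIT
  pos 9: '2' -> DIGIT
  pos 10: '0' -> DIGIT
  pos 14: '4' -> DIGIT
  pos 15: '3' -> DIGIT
Digits found: ['6', '3', '3', '1', '7', '3', '2', '0', '4', '3']
Total: 10

10


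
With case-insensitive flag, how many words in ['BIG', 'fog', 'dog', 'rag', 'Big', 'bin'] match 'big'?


Case-insensitive matching: compare each word's lowercase form to 'big'.
  'BIG' -> lower='big' -> MATCH
  'fog' -> lower='fog' -> no
  'dog' -> lower='dog' -> no
  'rag' -> lower='rag' -> no
  'Big' -> lower='big' -> MATCH
  'bin' -> lower='bin' -> no
Matches: ['BIG', 'Big']
Count: 2

2


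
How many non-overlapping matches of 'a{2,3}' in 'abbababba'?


Pattern 'a{2,3}' matches between 2 and 3 consecutive a's (greedy).
String: 'abbababba'
Finding runs of a's and applying greedy matching:
  Run at pos 0: 'a' (length 1)
  Run at pos 3: 'a' (length 1)
  Run at pos 5: 'a' (length 1)
  Run at pos 8: 'a' (length 1)
Matches: []
Count: 0

0


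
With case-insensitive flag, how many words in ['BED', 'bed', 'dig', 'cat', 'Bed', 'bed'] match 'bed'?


Case-insensitive matching: compare each word's lowercase form to 'bed'.
  'BED' -> lower='bed' -> MATCH
  'bed' -> lower='bed' -> MATCH
  'dig' -> lower='dig' -> no
  'cat' -> lower='cat' -> no
  'Bed' -> lower='bed' -> MATCH
  'bed' -> lower='bed' -> MATCH
Matches: ['BED', 'bed', 'Bed', 'bed']
Count: 4

4


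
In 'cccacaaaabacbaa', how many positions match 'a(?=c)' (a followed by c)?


Lookahead 'a(?=c)' matches 'a' only when followed by 'c'.
String: 'cccacaaaabacbaa'
Checking each position where char is 'a':
  pos 3: 'a' -> MATCH (next='c')
  pos 5: 'a' -> no (next='a')
  pos 6: 'a' -> no (next='a')
  pos 7: 'a' -> no (next='a')
  pos 8: 'a' -> no (next='b')
  pos 10: 'a' -> MATCH (next='c')
  pos 13: 'a' -> no (next='a')
Matching positions: [3, 10]
Count: 2

2


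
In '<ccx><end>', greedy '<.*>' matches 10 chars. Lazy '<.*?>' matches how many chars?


Greedy '<.*>' tries to match as MUCH as possible.
Lazy '<.*?>' tries to match as LITTLE as possible.

String: '<ccx><end>'
Greedy '<.*>' starts at first '<' and extends to the LAST '>': '<ccx><end>' (10 chars)
Lazy '<.*?>' starts at first '<' and stops at the FIRST '>': '<ccx>' (5 chars)

5


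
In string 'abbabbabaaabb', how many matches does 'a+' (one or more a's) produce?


Pattern 'a+' matches one or more consecutive a's.
String: 'abbabbabaaabb'
Scanning for runs of a:
  Match 1: 'a' (length 1)
  Match 2: 'a' (length 1)
  Match 3: 'a' (length 1)
  Match 4: 'aaa' (length 3)
Total matches: 4

4


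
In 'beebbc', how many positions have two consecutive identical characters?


Looking for consecutive identical characters in 'beebbc':
  pos 0-1: 'b' vs 'e' -> different
  pos 1-2: 'e' vs 'e' -> MATCH ('ee')
  pos 2-3: 'e' vs 'b' -> different
  pos 3-4: 'b' vs 'b' -> MATCH ('bb')
  pos 4-5: 'b' vs 'c' -> different
Consecutive identical pairs: ['ee', 'bb']
Count: 2

2


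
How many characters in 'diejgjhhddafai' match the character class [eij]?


Character class [eij] matches any of: {e, i, j}
Scanning string 'diejgjhhddafai' character by character:
  pos 0: 'd' -> no
  pos 1: 'i' -> MATCH
  pos 2: 'e' -> MATCH
  pos 3: 'j' -> MATCH
  pos 4: 'g' -> no
  pos 5: 'j' -> MATCH
  pos 6: 'h' -> no
  pos 7: 'h' -> no
  pos 8: 'd' -> no
  pos 9: 'd' -> no
  pos 10: 'a' -> no
  pos 11: 'f' -> no
  pos 12: 'a' -> no
  pos 13: 'i' -> MATCH
Total matches: 5

5


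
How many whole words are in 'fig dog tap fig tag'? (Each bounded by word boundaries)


Word boundaries (\b) mark the start/end of each word.
Text: 'fig dog tap fig tag'
Splitting by whitespace:
  Word 1: 'fig'
  Word 2: 'dog'
  Word 3: 'tap'
  Word 4: 'fig'
  Word 5: 'tag'
Total whole words: 5

5


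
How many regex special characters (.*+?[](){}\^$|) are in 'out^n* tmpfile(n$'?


Regex special characters are: . * + ? [ ] ( ) { } \ ^ $ |
Scanning 'out^n* tmpfile(n$':
  pos 3: '^' -> SPECIAL
  pos 5: '*' -> SPECIAL
  pos 14: '(' -> SPECIAL
  pos 16: '$' -> SPECIAL
Special chars found: ['^', '*', '(', '$']
Total: 4

4


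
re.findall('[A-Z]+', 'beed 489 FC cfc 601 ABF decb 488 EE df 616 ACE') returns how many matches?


Pattern '[A-Z]+' finds one or more uppercase letters.
Text: 'beed 489 FC cfc 601 ABF decb 488 EE df 616 ACE'
Scanning for matches:
  Match 1: 'FC'
  Match 2: 'ABF'
  Match 3: 'EE'
  Match 4: 'ACE'
Total matches: 4

4


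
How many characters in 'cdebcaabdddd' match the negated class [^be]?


Negated class [^be] matches any char NOT in {b, e}
Scanning 'cdebcaabdddd':
  pos 0: 'c' -> MATCH
  pos 1: 'd' -> MATCH
  pos 2: 'e' -> no (excluded)
  pos 3: 'b' -> no (excluded)
  pos 4: 'c' -> MATCH
  pos 5: 'a' -> MATCH
  pos 6: 'a' -> MATCH
  pos 7: 'b' -> no (excluded)
  pos 8: 'd' -> MATCH
  pos 9: 'd' -> MATCH
  pos 10: 'd' -> MATCH
  pos 11: 'd' -> MATCH
Total matches: 9

9


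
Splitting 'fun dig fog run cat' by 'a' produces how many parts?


Splitting by 'a' breaks the string at each occurrence of the separator.
Text: 'fun dig fog run cat'
Parts after split:
  Part 1: 'fun dig fog run c'
  Part 2: 't'
Total parts: 2

2


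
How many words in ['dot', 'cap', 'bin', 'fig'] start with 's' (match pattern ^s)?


Pattern ^s anchors to start of word. Check which words begin with 's':
  'dot' -> no
  'cap' -> no
  'bin' -> no
  'fig' -> no
Matching words: []
Count: 0

0


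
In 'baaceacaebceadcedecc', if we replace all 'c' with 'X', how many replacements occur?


re.sub('c', 'X', text) replaces every occurrence of 'c' with 'X'.
Text: 'baaceacaebceadcedecc'
Scanning for 'c':
  pos 3: 'c' -> replacement #1
  pos 6: 'c' -> replacement #2
  pos 10: 'c' -> replacement #3
  pos 14: 'c' -> replacement #4
  pos 18: 'c' -> replacement #5
  pos 19: 'c' -> replacement #6
Total replacements: 6

6


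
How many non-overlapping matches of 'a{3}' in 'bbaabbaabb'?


Pattern 'a{3}' matches exactly 3 consecutive a's (greedy, non-overlapping).
String: 'bbaabbaabb'
Scanning for runs of a's:
  Run at pos 2: 'aa' (length 2) -> 0 match(es)
  Run at pos 6: 'aa' (length 2) -> 0 match(es)
Matches found: []
Total: 0

0


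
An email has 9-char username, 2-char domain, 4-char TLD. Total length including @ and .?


An email address has format: username@domain.tld
Username length: 9
'@' character: 1
Domain length: 2
'.' character: 1
TLD length: 4
Total = 9 + 1 + 2 + 1 + 4 = 17

17


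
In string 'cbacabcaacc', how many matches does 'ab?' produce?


Pattern 'ab?' matches 'a' optionally followed by 'b'.
String: 'cbacabcaacc'
Scanning left to right for 'a' then checking next char:
  Match 1: 'a' (a not followed by b)
  Match 2: 'ab' (a followed by b)
  Match 3: 'a' (a not followed by b)
  Match 4: 'a' (a not followed by b)
Total matches: 4

4


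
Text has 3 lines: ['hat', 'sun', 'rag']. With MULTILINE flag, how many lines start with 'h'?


With MULTILINE flag, ^ matches the start of each line.
Lines: ['hat', 'sun', 'rag']
Checking which lines start with 'h':
  Line 1: 'hat' -> MATCH
  Line 2: 'sun' -> no
  Line 3: 'rag' -> no
Matching lines: ['hat']
Count: 1

1


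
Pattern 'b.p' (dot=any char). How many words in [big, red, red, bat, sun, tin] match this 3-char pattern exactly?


Pattern 'b.p' means: starts with 'b', any single char, ends with 'p'.
Checking each word (must be exactly 3 chars):
  'big' (len=3): no
  'red' (len=3): no
  'red' (len=3): no
  'bat' (len=3): no
  'sun' (len=3): no
  'tin' (len=3): no
Matching words: []
Total: 0

0


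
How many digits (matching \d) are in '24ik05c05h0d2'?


\d matches any digit 0-9.
Scanning '24ik05c05h0d2':
  pos 0: '2' -> DIGIT
  pos 1: '4' -> DIGIT
  pos 4: '0' -> DIGIT
  pos 5: '5' -> DIGIT
  pos 7: '0' -> DIGIT
  pos 8: '5' -> DIGIT
  pos 10: '0' -> DIGIT
  pos 12: '2' -> DIGIT
Digits found: ['2', '4', '0', '5', '0', '5', '0', '2']
Total: 8

8


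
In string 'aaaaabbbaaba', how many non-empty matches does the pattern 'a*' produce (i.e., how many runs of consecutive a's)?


Pattern 'a*' matches zero or more a's. We want non-empty runs of consecutive a's.
String: 'aaaaabbbaaba'
Walking through the string to find runs of a's:
  Run 1: positions 0-4 -> 'aaaaa'
  Run 2: positions 8-9 -> 'aa'
  Run 3: positions 11-11 -> 'a'
Non-empty runs found: ['aaaaa', 'aa', 'a']
Count: 3

3


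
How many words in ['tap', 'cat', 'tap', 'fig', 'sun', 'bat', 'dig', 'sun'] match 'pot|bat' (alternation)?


Alternation 'pot|bat' matches either 'pot' or 'bat'.
Checking each word:
  'tap' -> no
  'cat' -> no
  'tap' -> no
  'fig' -> no
  'sun' -> no
  'bat' -> MATCH
  'dig' -> no
  'sun' -> no
Matches: ['bat']
Count: 1

1


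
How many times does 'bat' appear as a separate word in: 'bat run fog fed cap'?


Scanning each word for exact match 'bat':
  Word 1: 'bat' -> MATCH
  Word 2: 'run' -> no
  Word 3: 'fog' -> no
  Word 4: 'fed' -> no
  Word 5: 'cap' -> no
Total matches: 1

1


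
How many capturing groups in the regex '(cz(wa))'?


To count capturing groups, count each '(' that starts a group.
Pattern: '(cz(wa))'
Walking through the pattern:
  Position 0: '(' -> group #1
  Position 3: '(' -> group #2
Total capturing groups: 2

2
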